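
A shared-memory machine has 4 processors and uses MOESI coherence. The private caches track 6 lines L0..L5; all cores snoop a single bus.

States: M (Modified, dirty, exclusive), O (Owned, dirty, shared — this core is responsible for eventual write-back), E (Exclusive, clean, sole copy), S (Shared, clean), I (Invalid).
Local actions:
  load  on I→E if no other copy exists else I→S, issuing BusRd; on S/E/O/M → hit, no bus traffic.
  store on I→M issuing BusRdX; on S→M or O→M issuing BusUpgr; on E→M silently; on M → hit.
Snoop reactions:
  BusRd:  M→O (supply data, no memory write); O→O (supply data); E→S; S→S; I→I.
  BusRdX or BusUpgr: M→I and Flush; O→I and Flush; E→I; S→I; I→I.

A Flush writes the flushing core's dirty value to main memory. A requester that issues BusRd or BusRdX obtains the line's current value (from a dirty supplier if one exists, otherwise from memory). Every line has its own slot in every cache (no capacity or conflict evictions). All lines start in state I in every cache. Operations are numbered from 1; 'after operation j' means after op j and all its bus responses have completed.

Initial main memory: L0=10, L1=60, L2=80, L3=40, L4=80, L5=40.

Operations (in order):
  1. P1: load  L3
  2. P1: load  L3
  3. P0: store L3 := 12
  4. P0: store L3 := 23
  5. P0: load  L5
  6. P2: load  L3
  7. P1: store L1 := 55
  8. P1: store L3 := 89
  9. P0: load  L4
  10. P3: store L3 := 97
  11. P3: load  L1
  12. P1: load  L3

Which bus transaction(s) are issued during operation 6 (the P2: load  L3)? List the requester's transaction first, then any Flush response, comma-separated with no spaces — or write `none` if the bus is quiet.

[1] P1: load  L3 | P0:I, P1:E(40), P2:I, P3:I | bus: BusRd
[2] P1: load  L3 | P0:I, P1:E(40), P2:I, P3:I | bus: none
[3] P0: store L3 := 12 | P0:M(12), P1:I, P2:I, P3:I | bus: BusRdX
[4] P0: store L3 := 23 | P0:M(23), P1:I, P2:I, P3:I | bus: none
[5] P0: load  L5 | P0:E(40), P1:I, P2:I, P3:I | bus: BusRd
[6] P2: load  L3 | P0:O(23), P1:I, P2:S(23), P3:I | bus: BusRd
[7] P1: store L1 := 55 | P0:I, P1:M(55), P2:I, P3:I | bus: BusRdX
[8] P1: store L3 := 89 | P0:I, P1:M(89), P2:I, P3:I | bus: BusRdX,Flush
[9] P0: load  L4 | P0:E(80), P1:I, P2:I, P3:I | bus: BusRd
[10] P3: store L3 := 97 | P0:I, P1:I, P2:I, P3:M(97) | bus: BusRdX,Flush
[11] P3: load  L1 | P0:I, P1:O(55), P2:I, P3:S(55) | bus: BusRd
[12] P1: load  L3 | P0:I, P1:S(97), P2:I, P3:O(97) | bus: BusRd

bus = BusRd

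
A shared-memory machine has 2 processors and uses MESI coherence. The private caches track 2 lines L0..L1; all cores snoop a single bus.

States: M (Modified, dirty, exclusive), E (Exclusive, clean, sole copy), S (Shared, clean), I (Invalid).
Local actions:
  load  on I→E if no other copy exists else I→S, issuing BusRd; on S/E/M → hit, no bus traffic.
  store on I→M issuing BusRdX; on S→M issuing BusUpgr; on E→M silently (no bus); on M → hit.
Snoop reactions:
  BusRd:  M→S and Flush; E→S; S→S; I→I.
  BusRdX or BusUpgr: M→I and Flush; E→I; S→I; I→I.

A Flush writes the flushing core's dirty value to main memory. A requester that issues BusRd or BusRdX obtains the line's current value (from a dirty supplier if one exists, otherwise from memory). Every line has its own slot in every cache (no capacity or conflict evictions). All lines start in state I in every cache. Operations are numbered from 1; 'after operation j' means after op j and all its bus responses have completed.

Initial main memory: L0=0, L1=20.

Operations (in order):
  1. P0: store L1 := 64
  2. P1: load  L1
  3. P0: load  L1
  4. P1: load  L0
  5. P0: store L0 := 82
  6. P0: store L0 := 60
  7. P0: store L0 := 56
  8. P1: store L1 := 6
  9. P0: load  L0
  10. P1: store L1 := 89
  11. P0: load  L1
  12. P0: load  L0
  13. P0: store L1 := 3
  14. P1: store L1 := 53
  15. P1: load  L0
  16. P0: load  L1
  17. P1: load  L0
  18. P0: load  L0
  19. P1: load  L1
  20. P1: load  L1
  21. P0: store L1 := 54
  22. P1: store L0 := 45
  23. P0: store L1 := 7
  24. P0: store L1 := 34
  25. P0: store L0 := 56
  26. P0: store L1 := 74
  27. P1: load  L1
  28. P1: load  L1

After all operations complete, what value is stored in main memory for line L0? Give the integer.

memory[L0] = 45

[1] P0: store L1 := 64 | P0:M(64), P1:I | bus: BusRdX
[2] P1: load  L1 | P0:S(64), P1:S(64) | bus: BusRd,Flush
[3] P0: load  L1 | P0:S(64), P1:S(64) | bus: none
[4] P1: load  L0 | P0:I, P1:E(0) | bus: BusRd
[5] P0: store L0 := 82 | P0:M(82), P1:I | bus: BusRdX
[6] P0: store L0 := 60 | P0:M(60), P1:I | bus: none
[7] P0: store L0 := 56 | P0:M(56), P1:I | bus: none
[8] P1: store L1 := 6 | P0:I, P1:M(6) | bus: BusUpgr
[9] P0: load  L0 | P0:M(56), P1:I | bus: none
[10] P1: store L1 := 89 | P0:I, P1:M(89) | bus: none
[11] P0: load  L1 | P0:S(89), P1:S(89) | bus: BusRd,Flush
[12] P0: load  L0 | P0:M(56), P1:I | bus: none
[13] P0: store L1 := 3 | P0:M(3), P1:I | bus: BusUpgr
[14] P1: store L1 := 53 | P0:I, P1:M(53) | bus: BusRdX,Flush
[15] P1: load  L0 | P0:S(56), P1:S(56) | bus: BusRd,Flush
[16] P0: load  L1 | P0:S(53), P1:S(53) | bus: BusRd,Flush
[17] P1: load  L0 | P0:S(56), P1:S(56) | bus: none
[18] P0: load  L0 | P0:S(56), P1:S(56) | bus: none
[19] P1: load  L1 | P0:S(53), P1:S(53) | bus: none
[20] P1: load  L1 | P0:S(53), P1:S(53) | bus: none
[21] P0: store L1 := 54 | P0:M(54), P1:I | bus: BusUpgr
[22] P1: store L0 := 45 | P0:I, P1:M(45) | bus: BusUpgr
[23] P0: store L1 := 7 | P0:M(7), P1:I | bus: none
[24] P0: store L1 := 34 | P0:M(34), P1:I | bus: none
[25] P0: store L0 := 56 | P0:M(56), P1:I | bus: BusRdX,Flush
[26] P0: store L1 := 74 | P0:M(74), P1:I | bus: none
[27] P1: load  L1 | P0:S(74), P1:S(74) | bus: BusRd,Flush
[28] P1: load  L1 | P0:S(74), P1:S(74) | bus: none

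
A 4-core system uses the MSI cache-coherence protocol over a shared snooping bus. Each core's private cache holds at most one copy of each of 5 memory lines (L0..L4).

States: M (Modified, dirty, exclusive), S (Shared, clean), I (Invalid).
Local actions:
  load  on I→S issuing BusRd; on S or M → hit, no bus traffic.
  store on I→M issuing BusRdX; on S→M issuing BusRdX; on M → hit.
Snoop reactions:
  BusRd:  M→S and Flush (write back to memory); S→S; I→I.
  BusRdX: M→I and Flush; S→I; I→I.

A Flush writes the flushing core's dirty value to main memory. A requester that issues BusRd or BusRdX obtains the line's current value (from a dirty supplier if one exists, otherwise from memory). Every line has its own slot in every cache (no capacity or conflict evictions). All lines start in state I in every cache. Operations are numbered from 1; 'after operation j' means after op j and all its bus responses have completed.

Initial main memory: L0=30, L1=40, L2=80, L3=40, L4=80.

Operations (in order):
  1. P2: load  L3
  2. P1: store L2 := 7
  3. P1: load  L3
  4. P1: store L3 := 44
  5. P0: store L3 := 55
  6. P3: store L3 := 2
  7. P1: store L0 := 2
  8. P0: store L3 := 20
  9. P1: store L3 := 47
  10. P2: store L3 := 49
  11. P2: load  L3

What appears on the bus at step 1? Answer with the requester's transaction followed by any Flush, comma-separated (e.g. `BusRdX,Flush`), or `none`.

bus = BusRd

1. P2: load  L3  bus=[BusRd]  L3: P0=I P1=I P2=S P3=I  mem[L3]=40
2. P1: store L2 := 7  bus=[BusRdX]  L2: P0=I P1=M P2=I P3=I  mem[L2]=80
3. P1: load  L3  bus=[BusRd]  L3: P0=I P1=S P2=S P3=I  mem[L3]=40
4. P1: store L3 := 44  bus=[BusRdX]  L3: P0=I P1=M P2=I P3=I  mem[L3]=40
5. P0: store L3 := 55  bus=[BusRdX,Flush]  L3: P0=M P1=I P2=I P3=I  mem[L3]=44
6. P3: store L3 := 2  bus=[BusRdX,Flush]  L3: P0=I P1=I P2=I P3=M  mem[L3]=55
7. P1: store L0 := 2  bus=[BusRdX]  L0: P0=I P1=M P2=I P3=I  mem[L0]=30
8. P0: store L3 := 20  bus=[BusRdX,Flush]  L3: P0=M P1=I P2=I P3=I  mem[L3]=2
9. P1: store L3 := 47  bus=[BusRdX,Flush]  L3: P0=I P1=M P2=I P3=I  mem[L3]=20
10. P2: store L3 := 49  bus=[BusRdX,Flush]  L3: P0=I P1=I P2=M P3=I  mem[L3]=47
11. P2: load  L3  bus=[-]  L3: P0=I P1=I P2=M P3=I  mem[L3]=47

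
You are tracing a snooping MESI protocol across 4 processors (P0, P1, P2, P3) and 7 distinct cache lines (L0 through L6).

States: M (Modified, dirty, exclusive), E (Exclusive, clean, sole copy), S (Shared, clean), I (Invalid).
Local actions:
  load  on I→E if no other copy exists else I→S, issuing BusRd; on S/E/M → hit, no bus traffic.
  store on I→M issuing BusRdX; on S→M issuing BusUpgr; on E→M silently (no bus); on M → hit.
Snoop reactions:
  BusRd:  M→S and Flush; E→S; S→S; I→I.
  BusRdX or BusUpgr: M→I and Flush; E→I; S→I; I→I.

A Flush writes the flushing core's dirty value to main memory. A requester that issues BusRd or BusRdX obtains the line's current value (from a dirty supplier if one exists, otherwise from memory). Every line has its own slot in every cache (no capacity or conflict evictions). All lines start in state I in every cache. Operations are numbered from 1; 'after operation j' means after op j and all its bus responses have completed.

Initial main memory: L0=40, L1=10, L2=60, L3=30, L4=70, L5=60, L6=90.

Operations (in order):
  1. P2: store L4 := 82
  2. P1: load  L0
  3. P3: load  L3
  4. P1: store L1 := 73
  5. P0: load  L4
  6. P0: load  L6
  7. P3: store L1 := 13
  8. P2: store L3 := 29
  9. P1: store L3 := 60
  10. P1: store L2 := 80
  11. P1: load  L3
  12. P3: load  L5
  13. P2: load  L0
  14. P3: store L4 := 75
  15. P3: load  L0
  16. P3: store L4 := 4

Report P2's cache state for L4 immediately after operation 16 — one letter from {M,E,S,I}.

state = I

step 1: P2: store L4 := 82  ⟶  IIMI  (L4)  txn=BusRdX  M[L4]=70
step 2: P1: load  L0  ⟶  IEII  (L0)  txn=BusRd  M[L0]=40
step 3: P3: load  L3  ⟶  IIIE  (L3)  txn=BusRd  M[L3]=30
step 4: P1: store L1 := 73  ⟶  IMII  (L1)  txn=BusRdX  M[L1]=10
step 5: P0: load  L4  ⟶  SISI  (L4)  txn=BusRd+Flush  M[L4]=82
step 6: P0: load  L6  ⟶  EIII  (L6)  txn=BusRd  M[L6]=90
step 7: P3: store L1 := 13  ⟶  IIIM  (L1)  txn=BusRdX+Flush  M[L1]=73
step 8: P2: store L3 := 29  ⟶  IIMI  (L3)  txn=BusRdX  M[L3]=30
step 9: P1: store L3 := 60  ⟶  IMII  (L3)  txn=BusRdX+Flush  M[L3]=29
step 10: P1: store L2 := 80  ⟶  IMII  (L2)  txn=BusRdX  M[L2]=60
step 11: P1: load  L3  ⟶  IMII  (L3)  txn=∅  M[L3]=29
step 12: P3: load  L5  ⟶  IIIE  (L5)  txn=BusRd  M[L5]=60
step 13: P2: load  L0  ⟶  ISSI  (L0)  txn=BusRd  M[L0]=40
step 14: P3: store L4 := 75  ⟶  IIIM  (L4)  txn=BusRdX  M[L4]=82
step 15: P3: load  L0  ⟶  ISSS  (L0)  txn=BusRd  M[L0]=40
step 16: P3: store L4 := 4  ⟶  IIIM  (L4)  txn=∅  M[L4]=82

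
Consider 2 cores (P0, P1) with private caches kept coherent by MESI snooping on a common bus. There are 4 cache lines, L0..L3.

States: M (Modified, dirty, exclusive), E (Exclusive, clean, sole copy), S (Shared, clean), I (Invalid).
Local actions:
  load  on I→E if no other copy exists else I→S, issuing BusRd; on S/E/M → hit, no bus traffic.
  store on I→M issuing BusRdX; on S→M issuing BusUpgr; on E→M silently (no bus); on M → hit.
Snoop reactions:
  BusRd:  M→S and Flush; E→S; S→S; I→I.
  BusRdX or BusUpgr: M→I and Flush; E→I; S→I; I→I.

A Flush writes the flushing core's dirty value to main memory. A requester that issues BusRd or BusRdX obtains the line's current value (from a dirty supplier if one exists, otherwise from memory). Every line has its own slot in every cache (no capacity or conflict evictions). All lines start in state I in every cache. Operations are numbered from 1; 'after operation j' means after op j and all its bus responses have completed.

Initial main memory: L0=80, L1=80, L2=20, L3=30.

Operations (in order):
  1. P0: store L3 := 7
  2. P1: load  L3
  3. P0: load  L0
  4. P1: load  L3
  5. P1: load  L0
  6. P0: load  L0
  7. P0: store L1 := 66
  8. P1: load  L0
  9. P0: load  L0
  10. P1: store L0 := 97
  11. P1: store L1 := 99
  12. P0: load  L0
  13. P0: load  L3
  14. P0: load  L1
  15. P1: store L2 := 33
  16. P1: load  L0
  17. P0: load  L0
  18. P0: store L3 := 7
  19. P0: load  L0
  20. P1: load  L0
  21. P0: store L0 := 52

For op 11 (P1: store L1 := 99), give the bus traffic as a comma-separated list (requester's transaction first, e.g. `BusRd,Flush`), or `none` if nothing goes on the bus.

bus = BusRdX,Flush

1. P0: store L3 := 7  bus=[BusRdX]  L3: P0=M P1=I  mem[L3]=30
2. P1: load  L3  bus=[BusRd,Flush]  L3: P0=S P1=S  mem[L3]=7
3. P0: load  L0  bus=[BusRd]  L0: P0=E P1=I  mem[L0]=80
4. P1: load  L3  bus=[-]  L3: P0=S P1=S  mem[L3]=7
5. P1: load  L0  bus=[BusRd]  L0: P0=S P1=S  mem[L0]=80
6. P0: load  L0  bus=[-]  L0: P0=S P1=S  mem[L0]=80
7. P0: store L1 := 66  bus=[BusRdX]  L1: P0=M P1=I  mem[L1]=80
8. P1: load  L0  bus=[-]  L0: P0=S P1=S  mem[L0]=80
9. P0: load  L0  bus=[-]  L0: P0=S P1=S  mem[L0]=80
10. P1: store L0 := 97  bus=[BusUpgr]  L0: P0=I P1=M  mem[L0]=80
11. P1: store L1 := 99  bus=[BusRdX,Flush]  L1: P0=I P1=M  mem[L1]=66
12. P0: load  L0  bus=[BusRd,Flush]  L0: P0=S P1=S  mem[L0]=97
13. P0: load  L3  bus=[-]  L3: P0=S P1=S  mem[L3]=7
14. P0: load  L1  bus=[BusRd,Flush]  L1: P0=S P1=S  mem[L1]=99
15. P1: store L2 := 33  bus=[BusRdX]  L2: P0=I P1=M  mem[L2]=20
16. P1: load  L0  bus=[-]  L0: P0=S P1=S  mem[L0]=97
17. P0: load  L0  bus=[-]  L0: P0=S P1=S  mem[L0]=97
18. P0: store L3 := 7  bus=[BusUpgr]  L3: P0=M P1=I  mem[L3]=7
19. P0: load  L0  bus=[-]  L0: P0=S P1=S  mem[L0]=97
20. P1: load  L0  bus=[-]  L0: P0=S P1=S  mem[L0]=97
21. P0: store L0 := 52  bus=[BusUpgr]  L0: P0=M P1=I  mem[L0]=97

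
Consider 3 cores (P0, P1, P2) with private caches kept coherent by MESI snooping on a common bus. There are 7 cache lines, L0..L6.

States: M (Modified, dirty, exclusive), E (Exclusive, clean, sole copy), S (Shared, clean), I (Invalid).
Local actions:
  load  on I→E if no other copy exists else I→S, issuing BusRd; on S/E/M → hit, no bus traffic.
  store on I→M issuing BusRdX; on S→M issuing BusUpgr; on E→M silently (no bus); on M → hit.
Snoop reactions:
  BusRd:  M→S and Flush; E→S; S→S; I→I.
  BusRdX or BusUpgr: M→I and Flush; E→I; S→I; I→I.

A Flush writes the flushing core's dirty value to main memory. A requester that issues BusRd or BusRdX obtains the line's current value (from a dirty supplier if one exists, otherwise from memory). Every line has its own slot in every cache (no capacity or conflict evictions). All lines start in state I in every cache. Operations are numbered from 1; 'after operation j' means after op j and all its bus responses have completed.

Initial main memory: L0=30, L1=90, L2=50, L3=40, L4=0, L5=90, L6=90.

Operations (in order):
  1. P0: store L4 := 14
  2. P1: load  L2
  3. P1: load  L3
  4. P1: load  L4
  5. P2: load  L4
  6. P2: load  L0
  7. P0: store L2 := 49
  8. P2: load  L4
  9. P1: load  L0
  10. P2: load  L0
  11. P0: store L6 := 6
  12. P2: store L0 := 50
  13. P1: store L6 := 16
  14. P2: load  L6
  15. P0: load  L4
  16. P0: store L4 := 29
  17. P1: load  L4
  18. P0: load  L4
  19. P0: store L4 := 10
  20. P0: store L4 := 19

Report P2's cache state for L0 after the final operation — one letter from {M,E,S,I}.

state = M

step 1: P0: store L4 := 14  ⟶  MII  (L4)  txn=BusRdX  M[L4]=0
step 2: P1: load  L2  ⟶  IEI  (L2)  txn=BusRd  M[L2]=50
step 3: P1: load  L3  ⟶  IEI  (L3)  txn=BusRd  M[L3]=40
step 4: P1: load  L4  ⟶  SSI  (L4)  txn=BusRd+Flush  M[L4]=14
step 5: P2: load  L4  ⟶  SSS  (L4)  txn=BusRd  M[L4]=14
step 6: P2: load  L0  ⟶  IIE  (L0)  txn=BusRd  M[L0]=30
step 7: P0: store L2 := 49  ⟶  MII  (L2)  txn=BusRdX  M[L2]=50
step 8: P2: load  L4  ⟶  SSS  (L4)  txn=∅  M[L4]=14
step 9: P1: load  L0  ⟶  ISS  (L0)  txn=BusRd  M[L0]=30
step 10: P2: load  L0  ⟶  ISS  (L0)  txn=∅  M[L0]=30
step 11: P0: store L6 := 6  ⟶  MII  (L6)  txn=BusRdX  M[L6]=90
step 12: P2: store L0 := 50  ⟶  IIM  (L0)  txn=BusUpgr  M[L0]=30
step 13: P1: store L6 := 16  ⟶  IMI  (L6)  txn=BusRdX+Flush  M[L6]=6
step 14: P2: load  L6  ⟶  ISS  (L6)  txn=BusRd+Flush  M[L6]=16
step 15: P0: load  L4  ⟶  SSS  (L4)  txn=∅  M[L4]=14
step 16: P0: store L4 := 29  ⟶  MII  (L4)  txn=BusUpgr  M[L4]=14
step 17: P1: load  L4  ⟶  SSI  (L4)  txn=BusRd+Flush  M[L4]=29
step 18: P0: load  L4  ⟶  SSI  (L4)  txn=∅  M[L4]=29
step 19: P0: store L4 := 10  ⟶  MII  (L4)  txn=BusUpgr  M[L4]=29
step 20: P0: store L4 := 19  ⟶  MII  (L4)  txn=∅  M[L4]=29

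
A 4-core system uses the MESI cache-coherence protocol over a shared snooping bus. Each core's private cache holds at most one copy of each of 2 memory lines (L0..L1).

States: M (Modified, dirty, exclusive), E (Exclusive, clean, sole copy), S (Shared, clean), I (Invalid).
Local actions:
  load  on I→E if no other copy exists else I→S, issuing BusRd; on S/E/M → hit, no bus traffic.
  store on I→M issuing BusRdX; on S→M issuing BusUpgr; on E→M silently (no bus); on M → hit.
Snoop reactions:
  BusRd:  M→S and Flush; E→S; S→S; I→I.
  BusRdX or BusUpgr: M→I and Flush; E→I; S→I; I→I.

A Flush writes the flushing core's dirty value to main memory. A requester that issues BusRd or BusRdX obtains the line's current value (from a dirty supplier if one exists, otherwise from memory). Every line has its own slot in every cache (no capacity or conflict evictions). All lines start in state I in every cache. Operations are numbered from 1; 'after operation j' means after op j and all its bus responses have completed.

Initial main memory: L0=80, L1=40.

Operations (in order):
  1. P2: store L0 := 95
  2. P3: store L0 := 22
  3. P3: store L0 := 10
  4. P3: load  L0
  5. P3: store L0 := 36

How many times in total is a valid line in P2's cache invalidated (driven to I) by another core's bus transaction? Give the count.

1. P2: store L0 := 95  bus=[BusRdX]  L0: P0=I P1=I P2=M P3=I  mem[L0]=80
2. P3: store L0 := 22  bus=[BusRdX,Flush]  L0: P0=I P1=I P2=I P3=M  mem[L0]=95
3. P3: store L0 := 10  bus=[-]  L0: P0=I P1=I P2=I P3=M  mem[L0]=95
4. P3: load  L0  bus=[-]  L0: P0=I P1=I P2=I P3=M  mem[L0]=95
5. P3: store L0 := 36  bus=[-]  L0: P0=I P1=I P2=I P3=M  mem[L0]=95

invalidations = 1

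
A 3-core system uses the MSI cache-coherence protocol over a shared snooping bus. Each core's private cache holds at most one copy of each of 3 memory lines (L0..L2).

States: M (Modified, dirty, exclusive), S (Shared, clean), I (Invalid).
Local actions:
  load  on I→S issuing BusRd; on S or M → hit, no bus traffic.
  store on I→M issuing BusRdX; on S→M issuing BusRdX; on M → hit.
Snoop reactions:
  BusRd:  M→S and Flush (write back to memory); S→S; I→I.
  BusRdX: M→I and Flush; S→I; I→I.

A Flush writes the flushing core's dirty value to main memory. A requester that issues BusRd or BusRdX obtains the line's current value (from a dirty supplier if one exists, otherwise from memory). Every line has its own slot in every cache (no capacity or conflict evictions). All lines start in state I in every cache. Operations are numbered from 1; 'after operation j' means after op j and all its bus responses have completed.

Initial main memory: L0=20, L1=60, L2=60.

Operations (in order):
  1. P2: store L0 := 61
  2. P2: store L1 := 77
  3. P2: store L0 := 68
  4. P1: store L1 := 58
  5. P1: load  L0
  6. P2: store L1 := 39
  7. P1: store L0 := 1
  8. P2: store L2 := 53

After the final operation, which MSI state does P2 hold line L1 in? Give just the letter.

state = M

1. P2: store L0 := 61  bus=[BusRdX]  L0: P0=I P1=I P2=M  mem[L0]=20
2. P2: store L1 := 77  bus=[BusRdX]  L1: P0=I P1=I P2=M  mem[L1]=60
3. P2: store L0 := 68  bus=[-]  L0: P0=I P1=I P2=M  mem[L0]=20
4. P1: store L1 := 58  bus=[BusRdX,Flush]  L1: P0=I P1=M P2=I  mem[L1]=77
5. P1: load  L0  bus=[BusRd,Flush]  L0: P0=I P1=S P2=S  mem[L0]=68
6. P2: store L1 := 39  bus=[BusRdX,Flush]  L1: P0=I P1=I P2=M  mem[L1]=58
7. P1: store L0 := 1  bus=[BusRdX]  L0: P0=I P1=M P2=I  mem[L0]=68
8. P2: store L2 := 53  bus=[BusRdX]  L2: P0=I P1=I P2=M  mem[L2]=60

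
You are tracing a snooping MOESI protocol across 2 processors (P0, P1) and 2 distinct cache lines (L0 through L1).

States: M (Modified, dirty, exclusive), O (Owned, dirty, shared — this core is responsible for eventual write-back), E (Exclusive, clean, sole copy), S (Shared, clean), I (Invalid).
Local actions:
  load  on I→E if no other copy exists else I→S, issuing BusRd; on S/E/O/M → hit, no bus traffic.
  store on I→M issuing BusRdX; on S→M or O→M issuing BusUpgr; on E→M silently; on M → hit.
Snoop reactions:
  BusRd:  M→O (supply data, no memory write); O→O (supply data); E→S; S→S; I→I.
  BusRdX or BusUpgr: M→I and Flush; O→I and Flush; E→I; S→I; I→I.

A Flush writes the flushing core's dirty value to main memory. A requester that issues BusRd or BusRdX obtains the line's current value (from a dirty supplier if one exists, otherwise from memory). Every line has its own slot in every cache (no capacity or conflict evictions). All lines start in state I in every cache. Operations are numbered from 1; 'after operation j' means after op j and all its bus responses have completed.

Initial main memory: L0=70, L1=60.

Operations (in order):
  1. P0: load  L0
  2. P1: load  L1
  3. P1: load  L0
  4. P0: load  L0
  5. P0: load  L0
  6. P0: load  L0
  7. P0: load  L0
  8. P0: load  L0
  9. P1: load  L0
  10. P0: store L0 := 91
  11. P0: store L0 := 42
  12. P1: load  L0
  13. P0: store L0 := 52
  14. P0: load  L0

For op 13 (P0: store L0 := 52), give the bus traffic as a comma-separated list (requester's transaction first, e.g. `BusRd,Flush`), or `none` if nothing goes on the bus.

  op1 P0: load  L0 → E/I on L0; bus BusRd; mem=70
  op2 P1: load  L1 → I/E on L1; bus BusRd; mem=60
  op3 P1: load  L0 → S/S on L0; bus BusRd; mem=70
  op4 P0: load  L0 → S/S on L0; bus (none); mem=70
  op5 P0: load  L0 → S/S on L0; bus (none); mem=70
  op6 P0: load  L0 → S/S on L0; bus (none); mem=70
  op7 P0: load  L0 → S/S on L0; bus (none); mem=70
  op8 P0: load  L0 → S/S on L0; bus (none); mem=70
  op9 P1: load  L0 → S/S on L0; bus (none); mem=70
  op10 P0: store L0 := 91 → M/I on L0; bus BusUpgr; mem=70
  op11 P0: store L0 := 42 → M/I on L0; bus (none); mem=70
  op12 P1: load  L0 → O/S on L0; bus BusRd; mem=70
  op13 P0: store L0 := 52 → M/I on L0; bus BusUpgr; mem=70
  op14 P0: load  L0 → M/I on L0; bus (none); mem=70

bus = BusUpgr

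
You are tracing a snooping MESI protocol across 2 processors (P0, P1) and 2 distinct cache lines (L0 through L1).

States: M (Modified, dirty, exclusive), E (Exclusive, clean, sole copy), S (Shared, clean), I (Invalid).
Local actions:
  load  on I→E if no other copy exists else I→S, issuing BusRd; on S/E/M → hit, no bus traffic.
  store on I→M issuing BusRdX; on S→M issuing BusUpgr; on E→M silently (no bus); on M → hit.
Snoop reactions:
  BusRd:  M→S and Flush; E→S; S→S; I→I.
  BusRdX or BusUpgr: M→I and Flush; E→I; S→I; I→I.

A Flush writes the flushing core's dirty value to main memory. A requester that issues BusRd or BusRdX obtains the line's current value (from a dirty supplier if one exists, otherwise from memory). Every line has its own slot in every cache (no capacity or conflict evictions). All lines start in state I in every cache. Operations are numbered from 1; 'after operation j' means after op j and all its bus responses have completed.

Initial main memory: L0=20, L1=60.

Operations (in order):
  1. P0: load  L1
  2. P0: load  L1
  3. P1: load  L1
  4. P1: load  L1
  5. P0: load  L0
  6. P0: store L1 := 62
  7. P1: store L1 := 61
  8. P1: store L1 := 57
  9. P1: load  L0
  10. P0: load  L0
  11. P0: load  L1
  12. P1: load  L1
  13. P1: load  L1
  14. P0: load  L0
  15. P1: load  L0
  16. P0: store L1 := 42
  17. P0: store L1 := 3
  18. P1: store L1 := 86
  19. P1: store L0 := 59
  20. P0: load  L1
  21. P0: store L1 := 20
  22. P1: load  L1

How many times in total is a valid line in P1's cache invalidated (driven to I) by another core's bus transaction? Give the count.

step 1: P0: load  L1  ⟶  EI  (L1)  txn=BusRd  M[L1]=60
step 2: P0: load  L1  ⟶  EI  (L1)  txn=∅  M[L1]=60
step 3: P1: load  L1  ⟶  SS  (L1)  txn=BusRd  M[L1]=60
step 4: P1: load  L1  ⟶  SS  (L1)  txn=∅  M[L1]=60
step 5: P0: load  L0  ⟶  EI  (L0)  txn=BusRd  M[L0]=20
step 6: P0: store L1 := 62  ⟶  MI  (L1)  txn=BusUpgr  M[L1]=60
step 7: P1: store L1 := 61  ⟶  IM  (L1)  txn=BusRdX+Flush  M[L1]=62
step 8: P1: store L1 := 57  ⟶  IM  (L1)  txn=∅  M[L1]=62
step 9: P1: load  L0  ⟶  SS  (L0)  txn=BusRd  M[L0]=20
step 10: P0: load  L0  ⟶  SS  (L0)  txn=∅  M[L0]=20
step 11: P0: load  L1  ⟶  SS  (L1)  txn=BusRd+Flush  M[L1]=57
step 12: P1: load  L1  ⟶  SS  (L1)  txn=∅  M[L1]=57
step 13: P1: load  L1  ⟶  SS  (L1)  txn=∅  M[L1]=57
step 14: P0: load  L0  ⟶  SS  (L0)  txn=∅  M[L0]=20
step 15: P1: load  L0  ⟶  SS  (L0)  txn=∅  M[L0]=20
step 16: P0: store L1 := 42  ⟶  MI  (L1)  txn=BusUpgr  M[L1]=57
step 17: P0: store L1 := 3  ⟶  MI  (L1)  txn=∅  M[L1]=57
step 18: P1: store L1 := 86  ⟶  IM  (L1)  txn=BusRdX+Flush  M[L1]=3
step 19: P1: store L0 := 59  ⟶  IM  (L0)  txn=BusUpgr  M[L0]=20
step 20: P0: load  L1  ⟶  SS  (L1)  txn=BusRd+Flush  M[L1]=86
step 21: P0: store L1 := 20  ⟶  MI  (L1)  txn=BusUpgr  M[L1]=86
step 22: P1: load  L1  ⟶  SS  (L1)  txn=BusRd+Flush  M[L1]=20

invalidations = 3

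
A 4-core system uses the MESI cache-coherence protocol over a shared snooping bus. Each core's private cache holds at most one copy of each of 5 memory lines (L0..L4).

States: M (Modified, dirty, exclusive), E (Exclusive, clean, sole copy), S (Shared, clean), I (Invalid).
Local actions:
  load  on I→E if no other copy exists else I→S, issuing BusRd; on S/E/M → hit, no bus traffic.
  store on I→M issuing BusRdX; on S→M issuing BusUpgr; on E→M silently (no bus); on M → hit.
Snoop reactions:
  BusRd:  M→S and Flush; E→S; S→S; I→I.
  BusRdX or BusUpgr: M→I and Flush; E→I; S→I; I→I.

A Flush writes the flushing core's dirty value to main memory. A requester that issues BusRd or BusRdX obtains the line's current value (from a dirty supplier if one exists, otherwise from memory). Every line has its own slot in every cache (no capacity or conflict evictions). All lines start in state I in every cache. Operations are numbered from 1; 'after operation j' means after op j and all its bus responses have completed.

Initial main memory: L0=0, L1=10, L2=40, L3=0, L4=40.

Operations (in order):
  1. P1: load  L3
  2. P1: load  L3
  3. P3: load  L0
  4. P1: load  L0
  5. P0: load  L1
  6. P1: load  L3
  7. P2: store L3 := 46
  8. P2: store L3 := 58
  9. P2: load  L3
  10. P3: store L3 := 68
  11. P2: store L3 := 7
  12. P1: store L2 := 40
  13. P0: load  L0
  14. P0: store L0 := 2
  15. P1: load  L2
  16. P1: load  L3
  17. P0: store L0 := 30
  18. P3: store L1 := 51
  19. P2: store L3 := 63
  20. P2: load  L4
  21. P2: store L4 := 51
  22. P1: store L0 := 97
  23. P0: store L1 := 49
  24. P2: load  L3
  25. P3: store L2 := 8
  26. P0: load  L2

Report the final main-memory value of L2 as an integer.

step 1: P1: load  L3  ⟶  IEII  (L3)  txn=BusRd  M[L3]=0
step 2: P1: load  L3  ⟶  IEII  (L3)  txn=∅  M[L3]=0
step 3: P3: load  L0  ⟶  IIIE  (L0)  txn=BusRd  M[L0]=0
step 4: P1: load  L0  ⟶  ISIS  (L0)  txn=BusRd  M[L0]=0
step 5: P0: load  L1  ⟶  EIII  (L1)  txn=BusRd  M[L1]=10
step 6: P1: load  L3  ⟶  IEII  (L3)  txn=∅  M[L3]=0
step 7: P2: store L3 := 46  ⟶  IIMI  (L3)  txn=BusRdX  M[L3]=0
step 8: P2: store L3 := 58  ⟶  IIMI  (L3)  txn=∅  M[L3]=0
step 9: P2: load  L3  ⟶  IIMI  (L3)  txn=∅  M[L3]=0
step 10: P3: store L3 := 68  ⟶  IIIM  (L3)  txn=BusRdX+Flush  M[L3]=58
step 11: P2: store L3 := 7  ⟶  IIMI  (L3)  txn=BusRdX+Flush  M[L3]=68
step 12: P1: store L2 := 40  ⟶  IMII  (L2)  txn=BusRdX  M[L2]=40
step 13: P0: load  L0  ⟶  SSIS  (L0)  txn=BusRd  M[L0]=0
step 14: P0: store L0 := 2  ⟶  MIII  (L0)  txn=BusUpgr  M[L0]=0
step 15: P1: load  L2  ⟶  IMII  (L2)  txn=∅  M[L2]=40
step 16: P1: load  L3  ⟶  ISSI  (L3)  txn=BusRd+Flush  M[L3]=7
step 17: P0: store L0 := 30  ⟶  MIII  (L0)  txn=∅  M[L0]=0
step 18: P3: store L1 := 51  ⟶  IIIM  (L1)  txn=BusRdX  M[L1]=10
step 19: P2: store L3 := 63  ⟶  IIMI  (L3)  txn=BusUpgr  M[L3]=7
step 20: P2: load  L4  ⟶  IIEI  (L4)  txn=BusRd  M[L4]=40
step 21: P2: store L4 := 51  ⟶  IIMI  (L4)  txn=∅  M[L4]=40
step 22: P1: store L0 := 97  ⟶  IMII  (L0)  txn=BusRdX+Flush  M[L0]=30
step 23: P0: store L1 := 49  ⟶  MIII  (L1)  txn=BusRdX+Flush  M[L1]=51
step 24: P2: load  L3  ⟶  IIMI  (L3)  txn=∅  M[L3]=7
step 25: P3: store L2 := 8  ⟶  IIIM  (L2)  txn=BusRdX+Flush  M[L2]=40
step 26: P0: load  L2  ⟶  SIIS  (L2)  txn=BusRd+Flush  M[L2]=8

memory[L2] = 8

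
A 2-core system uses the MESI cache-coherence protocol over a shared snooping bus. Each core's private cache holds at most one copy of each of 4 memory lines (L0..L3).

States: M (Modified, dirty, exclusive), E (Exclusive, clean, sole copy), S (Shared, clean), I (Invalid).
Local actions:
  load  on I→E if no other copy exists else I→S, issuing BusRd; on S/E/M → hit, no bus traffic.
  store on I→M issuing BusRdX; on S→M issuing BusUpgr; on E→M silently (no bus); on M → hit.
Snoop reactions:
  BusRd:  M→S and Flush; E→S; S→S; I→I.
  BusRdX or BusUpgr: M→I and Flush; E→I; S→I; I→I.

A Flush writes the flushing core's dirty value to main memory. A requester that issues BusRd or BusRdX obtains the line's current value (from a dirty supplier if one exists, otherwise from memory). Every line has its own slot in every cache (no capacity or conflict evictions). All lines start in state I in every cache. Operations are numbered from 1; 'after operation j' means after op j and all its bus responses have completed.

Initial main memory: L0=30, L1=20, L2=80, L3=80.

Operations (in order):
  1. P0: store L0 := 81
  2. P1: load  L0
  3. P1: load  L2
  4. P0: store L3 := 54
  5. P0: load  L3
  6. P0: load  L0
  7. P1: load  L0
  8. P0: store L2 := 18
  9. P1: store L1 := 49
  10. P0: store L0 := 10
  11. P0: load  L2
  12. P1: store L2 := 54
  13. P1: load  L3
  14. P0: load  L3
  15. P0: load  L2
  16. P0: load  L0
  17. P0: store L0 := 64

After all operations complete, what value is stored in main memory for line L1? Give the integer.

[1] P0: store L0 := 81 | P0:M(81), P1:I | bus: BusRdX
[2] P1: load  L0 | P0:S(81), P1:S(81) | bus: BusRd,Flush
[3] P1: load  L2 | P0:I, P1:E(80) | bus: BusRd
[4] P0: store L3 := 54 | P0:M(54), P1:I | bus: BusRdX
[5] P0: load  L3 | P0:M(54), P1:I | bus: none
[6] P0: load  L0 | P0:S(81), P1:S(81) | bus: none
[7] P1: load  L0 | P0:S(81), P1:S(81) | bus: none
[8] P0: store L2 := 18 | P0:M(18), P1:I | bus: BusRdX
[9] P1: store L1 := 49 | P0:I, P1:M(49) | bus: BusRdX
[10] P0: store L0 := 10 | P0:M(10), P1:I | bus: BusUpgr
[11] P0: load  L2 | P0:M(18), P1:I | bus: none
[12] P1: store L2 := 54 | P0:I, P1:M(54) | bus: BusRdX,Flush
[13] P1: load  L3 | P0:S(54), P1:S(54) | bus: BusRd,Flush
[14] P0: load  L3 | P0:S(54), P1:S(54) | bus: none
[15] P0: load  L2 | P0:S(54), P1:S(54) | bus: BusRd,Flush
[16] P0: load  L0 | P0:M(10), P1:I | bus: none
[17] P0: store L0 := 64 | P0:M(64), P1:I | bus: none

memory[L1] = 20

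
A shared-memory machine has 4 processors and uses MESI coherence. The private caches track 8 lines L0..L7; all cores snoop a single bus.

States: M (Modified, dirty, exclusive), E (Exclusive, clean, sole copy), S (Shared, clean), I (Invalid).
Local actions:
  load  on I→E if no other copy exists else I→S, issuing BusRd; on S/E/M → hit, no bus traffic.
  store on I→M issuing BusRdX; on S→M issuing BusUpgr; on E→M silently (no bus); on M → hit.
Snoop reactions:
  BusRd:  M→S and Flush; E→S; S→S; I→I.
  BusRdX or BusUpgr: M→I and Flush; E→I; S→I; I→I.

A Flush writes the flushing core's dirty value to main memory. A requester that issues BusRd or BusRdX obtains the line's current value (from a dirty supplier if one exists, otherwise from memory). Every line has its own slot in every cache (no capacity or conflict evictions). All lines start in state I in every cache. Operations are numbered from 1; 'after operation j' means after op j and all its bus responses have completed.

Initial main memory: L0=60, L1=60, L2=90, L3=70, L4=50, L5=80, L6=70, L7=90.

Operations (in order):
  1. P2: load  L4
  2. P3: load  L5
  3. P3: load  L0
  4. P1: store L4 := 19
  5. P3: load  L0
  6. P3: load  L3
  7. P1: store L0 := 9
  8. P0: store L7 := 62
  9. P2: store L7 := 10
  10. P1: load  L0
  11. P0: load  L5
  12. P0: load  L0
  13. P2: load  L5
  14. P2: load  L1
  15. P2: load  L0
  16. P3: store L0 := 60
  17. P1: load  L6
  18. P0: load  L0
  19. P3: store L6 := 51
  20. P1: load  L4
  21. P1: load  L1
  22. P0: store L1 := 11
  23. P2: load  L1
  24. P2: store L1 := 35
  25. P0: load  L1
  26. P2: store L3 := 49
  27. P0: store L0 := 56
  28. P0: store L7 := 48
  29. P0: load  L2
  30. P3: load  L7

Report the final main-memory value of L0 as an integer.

memory[L0] = 60

  op1 P2: load  L4 → I/I/E/I on L4; bus BusRd; mem=50
  op2 P3: load  L5 → I/I/I/E on L5; bus BusRd; mem=80
  op3 P3: load  L0 → I/I/I/E on L0; bus BusRd; mem=60
  op4 P1: store L4 := 19 → I/M/I/I on L4; bus BusRdX; mem=50
  op5 P3: load  L0 → I/I/I/E on L0; bus (none); mem=60
  op6 P3: load  L3 → I/I/I/E on L3; bus BusRd; mem=70
  op7 P1: store L0 := 9 → I/M/I/I on L0; bus BusRdX; mem=60
  op8 P0: store L7 := 62 → M/I/I/I on L7; bus BusRdX; mem=90
  op9 P2: store L7 := 10 → I/I/M/I on L7; bus BusRdX Flush; mem=62
  op10 P1: load  L0 → I/M/I/I on L0; bus (none); mem=60
  op11 P0: load  L5 → S/I/I/S on L5; bus BusRd; mem=80
  op12 P0: load  L0 → S/S/I/I on L0; bus BusRd Flush; mem=9
  op13 P2: load  L5 → S/I/S/S on L5; bus BusRd; mem=80
  op14 P2: load  L1 → I/I/E/I on L1; bus BusRd; mem=60
  op15 P2: load  L0 → S/S/S/I on L0; bus BusRd; mem=9
  op16 P3: store L0 := 60 → I/I/I/M on L0; bus BusRdX; mem=9
  op17 P1: load  L6 → I/E/I/I on L6; bus BusRd; mem=70
  op18 P0: load  L0 → S/I/I/S on L0; bus BusRd Flush; mem=60
  op19 P3: store L6 := 51 → I/I/I/M on L6; bus BusRdX; mem=70
  op20 P1: load  L4 → I/M/I/I on L4; bus (none); mem=50
  op21 P1: load  L1 → I/S/S/I on L1; bus BusRd; mem=60
  op22 P0: store L1 := 11 → M/I/I/I on L1; bus BusRdX; mem=60
  op23 P2: load  L1 → S/I/S/I on L1; bus BusRd Flush; mem=11
  op24 P2: store L1 := 35 → I/I/M/I on L1; bus BusUpgr; mem=11
  op25 P0: load  L1 → S/I/S/I on L1; bus BusRd Flush; mem=35
  op26 P2: store L3 := 49 → I/I/M/I on L3; bus BusRdX; mem=70
  op27 P0: store L0 := 56 → M/I/I/I on L0; bus BusUpgr; mem=60
  op28 P0: store L7 := 48 → M/I/I/I on L7; bus BusRdX Flush; mem=10
  op29 P0: load  L2 → E/I/I/I on L2; bus BusRd; mem=90
  op30 P3: load  L7 → S/I/I/S on L7; bus BusRd Flush; mem=48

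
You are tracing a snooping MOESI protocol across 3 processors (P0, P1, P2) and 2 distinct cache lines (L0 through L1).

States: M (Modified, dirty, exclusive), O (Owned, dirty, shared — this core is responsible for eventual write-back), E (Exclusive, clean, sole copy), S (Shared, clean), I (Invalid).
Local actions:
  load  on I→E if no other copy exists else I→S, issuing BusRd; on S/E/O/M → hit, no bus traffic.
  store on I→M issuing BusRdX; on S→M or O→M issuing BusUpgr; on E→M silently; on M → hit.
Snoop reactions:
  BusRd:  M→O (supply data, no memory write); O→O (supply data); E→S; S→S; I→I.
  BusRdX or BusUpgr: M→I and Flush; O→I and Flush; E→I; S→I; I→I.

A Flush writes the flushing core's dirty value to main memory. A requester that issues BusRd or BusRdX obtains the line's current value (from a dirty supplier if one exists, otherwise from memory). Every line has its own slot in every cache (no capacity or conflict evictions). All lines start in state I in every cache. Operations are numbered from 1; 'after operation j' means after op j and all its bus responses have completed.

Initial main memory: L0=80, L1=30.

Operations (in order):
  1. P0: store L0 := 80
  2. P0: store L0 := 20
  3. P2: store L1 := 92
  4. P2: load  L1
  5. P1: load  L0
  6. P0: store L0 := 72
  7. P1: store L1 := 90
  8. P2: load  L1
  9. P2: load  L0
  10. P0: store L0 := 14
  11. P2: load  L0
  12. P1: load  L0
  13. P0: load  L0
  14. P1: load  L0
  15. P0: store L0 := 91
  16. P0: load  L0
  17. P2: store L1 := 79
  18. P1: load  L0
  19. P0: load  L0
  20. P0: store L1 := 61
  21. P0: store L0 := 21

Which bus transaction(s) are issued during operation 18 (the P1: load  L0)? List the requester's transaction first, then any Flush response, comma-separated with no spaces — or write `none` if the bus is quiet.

  op1 P0: store L0 := 80 → M/I/I on L0; bus BusRdX; mem=80
  op2 P0: store L0 := 20 → M/I/I on L0; bus (none); mem=80
  op3 P2: store L1 := 92 → I/I/M on L1; bus BusRdX; mem=30
  op4 P2: load  L1 → I/I/M on L1; bus (none); mem=30
  op5 P1: load  L0 → O/S/I on L0; bus BusRd; mem=80
  op6 P0: store L0 := 72 → M/I/I on L0; bus BusUpgr; mem=80
  op7 P1: store L1 := 90 → I/M/I on L1; bus BusRdX Flush; mem=92
  op8 P2: load  L1 → I/O/S on L1; bus BusRd; mem=92
  op9 P2: load  L0 → O/I/S on L0; bus BusRd; mem=80
  op10 P0: store L0 := 14 → M/I/I on L0; bus BusUpgr; mem=80
  op11 P2: load  L0 → O/I/S on L0; bus BusRd; mem=80
  op12 P1: load  L0 → O/S/S on L0; bus BusRd; mem=80
  op13 P0: load  L0 → O/S/S on L0; bus (none); mem=80
  op14 P1: load  L0 → O/S/S on L0; bus (none); mem=80
  op15 P0: store L0 := 91 → M/I/I on L0; bus BusUpgr; mem=80
  op16 P0: load  L0 → M/I/I on L0; bus (none); mem=80
  op17 P2: store L1 := 79 → I/I/M on L1; bus BusUpgr Flush; mem=90
  op18 P1: load  L0 → O/S/I on L0; bus BusRd; mem=80
  op19 P0: load  L0 → O/S/I on L0; bus (none); mem=80
  op20 P0: store L1 := 61 → M/I/I on L1; bus BusRdX Flush; mem=79
  op21 P0: store L0 := 21 → M/I/I on L0; bus BusUpgr; mem=80

bus = BusRd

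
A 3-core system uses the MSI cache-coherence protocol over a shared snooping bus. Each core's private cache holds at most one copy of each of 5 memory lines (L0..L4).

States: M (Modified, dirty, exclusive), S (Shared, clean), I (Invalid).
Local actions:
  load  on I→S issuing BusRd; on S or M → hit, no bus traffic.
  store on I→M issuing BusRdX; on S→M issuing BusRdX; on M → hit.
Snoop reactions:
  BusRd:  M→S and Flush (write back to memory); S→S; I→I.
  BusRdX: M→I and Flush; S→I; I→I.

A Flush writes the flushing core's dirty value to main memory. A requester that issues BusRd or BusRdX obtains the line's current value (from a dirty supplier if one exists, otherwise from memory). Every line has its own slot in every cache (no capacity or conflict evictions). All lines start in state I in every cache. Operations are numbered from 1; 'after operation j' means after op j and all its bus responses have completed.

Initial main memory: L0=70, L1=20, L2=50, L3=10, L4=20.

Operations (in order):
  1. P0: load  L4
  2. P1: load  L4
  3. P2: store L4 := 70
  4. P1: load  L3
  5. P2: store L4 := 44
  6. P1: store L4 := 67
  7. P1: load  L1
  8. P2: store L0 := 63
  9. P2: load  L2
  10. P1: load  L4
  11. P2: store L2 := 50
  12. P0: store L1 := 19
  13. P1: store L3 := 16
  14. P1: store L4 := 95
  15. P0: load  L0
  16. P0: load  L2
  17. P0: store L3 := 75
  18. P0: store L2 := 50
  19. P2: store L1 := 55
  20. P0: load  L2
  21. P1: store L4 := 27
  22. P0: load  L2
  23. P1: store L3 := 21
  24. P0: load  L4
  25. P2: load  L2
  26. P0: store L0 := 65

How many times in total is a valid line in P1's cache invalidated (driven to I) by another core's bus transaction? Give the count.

invalidations = 3

  op1 P0: load  L4 → S/I/I on L4; bus BusRd; mem=20
  op2 P1: load  L4 → S/S/I on L4; bus BusRd; mem=20
  op3 P2: store L4 := 70 → I/I/M on L4; bus BusRdX; mem=20
  op4 P1: load  L3 → I/S/I on L3; bus BusRd; mem=10
  op5 P2: store L4 := 44 → I/I/M on L4; bus (none); mem=20
  op6 P1: store L4 := 67 → I/M/I on L4; bus BusRdX Flush; mem=44
  op7 P1: load  L1 → I/S/I on L1; bus BusRd; mem=20
  op8 P2: store L0 := 63 → I/I/M on L0; bus BusRdX; mem=70
  op9 P2: load  L2 → I/I/S on L2; bus BusRd; mem=50
  op10 P1: load  L4 → I/M/I on L4; bus (none); mem=44
  op11 P2: store L2 := 50 → I/I/M on L2; bus BusRdX; mem=50
  op12 P0: store L1 := 19 → M/I/I on L1; bus BusRdX; mem=20
  op13 P1: store L3 := 16 → I/M/I on L3; bus BusRdX; mem=10
  op14 P1: store L4 := 95 → I/M/I on L4; bus (none); mem=44
  op15 P0: load  L0 → S/I/S on L0; bus BusRd Flush; mem=63
  op16 P0: load  L2 → S/I/S on L2; bus BusRd Flush; mem=50
  op17 P0: store L3 := 75 → M/I/I on L3; bus BusRdX Flush; mem=16
  op18 P0: store L2 := 50 → M/I/I on L2; bus BusRdX; mem=50
  op19 P2: store L1 := 55 → I/I/M on L1; bus BusRdX Flush; mem=19
  op20 P0: load  L2 → M/I/I on L2; bus (none); mem=50
  op21 P1: store L4 := 27 → I/M/I on L4; bus (none); mem=44
  op22 P0: load  L2 → M/I/I on L2; bus (none); mem=50
  op23 P1: store L3 := 21 → I/M/I on L3; bus BusRdX Flush; mem=75
  op24 P0: load  L4 → S/S/I on L4; bus BusRd Flush; mem=27
  op25 P2: load  L2 → S/I/S on L2; bus BusRd Flush; mem=50
  op26 P0: store L0 := 65 → M/I/I on L0; bus BusRdX; mem=63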